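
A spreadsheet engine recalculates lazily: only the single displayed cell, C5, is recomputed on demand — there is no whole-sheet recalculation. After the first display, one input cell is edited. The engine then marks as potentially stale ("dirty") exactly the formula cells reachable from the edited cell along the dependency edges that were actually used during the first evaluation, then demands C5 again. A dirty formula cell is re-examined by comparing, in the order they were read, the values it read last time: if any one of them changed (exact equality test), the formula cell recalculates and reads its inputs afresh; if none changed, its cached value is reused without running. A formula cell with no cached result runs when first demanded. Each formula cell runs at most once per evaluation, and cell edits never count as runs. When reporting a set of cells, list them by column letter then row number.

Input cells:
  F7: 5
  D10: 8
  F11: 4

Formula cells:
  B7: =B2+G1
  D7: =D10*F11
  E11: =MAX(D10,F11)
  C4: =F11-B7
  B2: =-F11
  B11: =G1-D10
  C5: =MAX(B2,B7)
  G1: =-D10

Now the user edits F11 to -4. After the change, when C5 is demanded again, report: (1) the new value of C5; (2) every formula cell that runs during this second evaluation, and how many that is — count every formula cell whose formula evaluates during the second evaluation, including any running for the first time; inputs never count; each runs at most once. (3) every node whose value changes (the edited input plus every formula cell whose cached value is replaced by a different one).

New value of C5: 4.
Formula cells that run: B2, B7, C5 — 3 in total.
Values that change: B2, B7, C5, F11.

First evaluation (everything demanded from the output):
  B2 = -(4) = -4
  G1 = -(8) = -8
  B7 = -4 + -8 = -12
  C5 = MAX(-4, -12) = -4

Propagation after the edit:
  B2: runs — F11 4->-4; result 4.
  B7: runs — B2 -4->4; result -4.
  C5: runs — B2 -4->4; B7 -12->-4; result 4.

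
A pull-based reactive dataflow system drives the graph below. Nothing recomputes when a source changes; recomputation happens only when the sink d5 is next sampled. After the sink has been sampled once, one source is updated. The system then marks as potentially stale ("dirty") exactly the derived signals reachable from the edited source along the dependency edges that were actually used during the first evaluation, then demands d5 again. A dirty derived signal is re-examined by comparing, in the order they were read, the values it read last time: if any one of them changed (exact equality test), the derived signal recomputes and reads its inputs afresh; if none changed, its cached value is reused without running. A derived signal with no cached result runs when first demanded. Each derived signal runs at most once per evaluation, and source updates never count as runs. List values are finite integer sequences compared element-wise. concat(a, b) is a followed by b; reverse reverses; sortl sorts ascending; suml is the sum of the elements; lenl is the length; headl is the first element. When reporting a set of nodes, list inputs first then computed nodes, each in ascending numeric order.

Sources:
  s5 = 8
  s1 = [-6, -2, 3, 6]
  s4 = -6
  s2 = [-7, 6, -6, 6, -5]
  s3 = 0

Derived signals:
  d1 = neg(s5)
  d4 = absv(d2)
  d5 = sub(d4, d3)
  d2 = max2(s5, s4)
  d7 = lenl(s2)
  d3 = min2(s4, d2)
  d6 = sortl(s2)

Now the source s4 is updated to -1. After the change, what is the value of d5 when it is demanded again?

New value of d5: 9.
Key observation: the cutoff stops propagation at d4 — its inputs' values are unchanged, so it reuses its cache.

First evaluation (everything demanded from the output):
  d2 = max2(8, -6) = 8
  d3 = min2(-6, 8) = -6
  d4 = absv(8) = 8
  d5 = sub(8, -6) = 14

Propagation after the edit:
  d2: runs — s4 -6->-1; result 8 (same value as before).
  d3: runs — s4 -6->-1; result -1.
  d4: checked — values it read are unchanged (d2 unchanged); reused cached 8 without running.
  d5: runs — d3 -6->-1; result 9.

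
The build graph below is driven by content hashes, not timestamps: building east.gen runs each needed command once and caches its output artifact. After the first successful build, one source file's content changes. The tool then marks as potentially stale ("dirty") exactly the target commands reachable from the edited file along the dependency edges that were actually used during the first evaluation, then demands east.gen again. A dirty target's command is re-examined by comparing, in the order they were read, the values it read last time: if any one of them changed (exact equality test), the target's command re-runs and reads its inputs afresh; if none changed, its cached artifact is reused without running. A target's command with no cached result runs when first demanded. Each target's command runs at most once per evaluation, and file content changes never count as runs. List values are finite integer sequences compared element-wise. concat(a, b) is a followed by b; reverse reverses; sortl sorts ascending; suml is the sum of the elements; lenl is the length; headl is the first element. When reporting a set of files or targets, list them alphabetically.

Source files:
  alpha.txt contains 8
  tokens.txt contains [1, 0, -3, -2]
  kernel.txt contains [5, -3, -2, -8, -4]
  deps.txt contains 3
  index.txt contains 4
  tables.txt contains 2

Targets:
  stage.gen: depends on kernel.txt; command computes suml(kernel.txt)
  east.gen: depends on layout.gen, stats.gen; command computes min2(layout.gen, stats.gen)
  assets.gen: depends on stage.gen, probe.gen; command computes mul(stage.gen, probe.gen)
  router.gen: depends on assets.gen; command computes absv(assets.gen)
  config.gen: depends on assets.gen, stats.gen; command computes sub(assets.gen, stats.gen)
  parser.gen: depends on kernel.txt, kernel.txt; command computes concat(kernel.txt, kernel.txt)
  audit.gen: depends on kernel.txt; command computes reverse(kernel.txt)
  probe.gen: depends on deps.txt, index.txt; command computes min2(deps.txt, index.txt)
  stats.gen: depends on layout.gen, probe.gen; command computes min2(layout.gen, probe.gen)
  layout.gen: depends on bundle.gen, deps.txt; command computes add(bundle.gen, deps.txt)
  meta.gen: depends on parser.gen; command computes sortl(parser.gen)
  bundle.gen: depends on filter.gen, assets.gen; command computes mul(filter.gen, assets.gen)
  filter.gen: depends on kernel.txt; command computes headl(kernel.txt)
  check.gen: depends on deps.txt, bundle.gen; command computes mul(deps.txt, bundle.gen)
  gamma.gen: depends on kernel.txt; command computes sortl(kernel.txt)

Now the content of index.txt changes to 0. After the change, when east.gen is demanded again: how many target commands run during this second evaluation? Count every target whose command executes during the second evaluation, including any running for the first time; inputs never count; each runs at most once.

Run set: assets.gen, bundle.gen, east.gen, layout.gen, probe.gen, stats.gen (6 run).

Initial pass — values computed on the first demand:
  filter.gen = headl([5, -3, -2, -8, -4]) = 5
  probe.gen = min2(3, 4) = 3
  stage.gen = suml([5, -3, -2, -8, -4]) = -12
  assets.gen = mul(-12, 3) = -36
  bundle.gen = mul(5, -36) = -180
  layout.gen = add(-180, 3) = -177
  stats.gen = min2(-177, 3) = -177
  east.gen = min2(-177, -177) = -177

Second demand — change propagation:
  probe.gen: re-runs because index.txt 4->0; new result 0.
  assets.gen: re-runs because probe.gen 3->0; new result 0.
  bundle.gen: re-runs because assets.gen -36->0; new result 0.
  layout.gen: re-runs because bundle.gen -180->0; new result 3.
  stats.gen: re-runs because layout.gen -177->3; probe.gen 3->0; new result 0.
  east.gen: re-runs because layout.gen -177->3; stats.gen -177->0; new result 0.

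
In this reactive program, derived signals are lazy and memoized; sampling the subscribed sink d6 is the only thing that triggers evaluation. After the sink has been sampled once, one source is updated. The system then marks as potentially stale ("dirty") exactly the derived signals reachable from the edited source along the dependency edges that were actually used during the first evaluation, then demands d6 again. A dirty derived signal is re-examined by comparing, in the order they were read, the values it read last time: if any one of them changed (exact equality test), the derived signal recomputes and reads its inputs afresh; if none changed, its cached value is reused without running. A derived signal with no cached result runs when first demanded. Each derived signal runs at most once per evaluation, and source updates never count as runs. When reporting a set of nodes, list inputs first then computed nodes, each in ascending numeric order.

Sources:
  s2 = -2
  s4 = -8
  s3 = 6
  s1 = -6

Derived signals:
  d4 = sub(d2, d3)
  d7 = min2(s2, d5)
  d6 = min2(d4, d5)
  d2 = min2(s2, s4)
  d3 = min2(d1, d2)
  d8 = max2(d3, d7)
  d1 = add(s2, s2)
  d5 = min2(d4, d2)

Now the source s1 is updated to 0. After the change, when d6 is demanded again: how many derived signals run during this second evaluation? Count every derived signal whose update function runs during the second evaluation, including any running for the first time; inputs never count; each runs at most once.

0 derived signals run: none.
Note the shortcut — nothing in the graph depends on s1 at all, so no recomputation happens.

First demand of the output computes:
  d1 = add(-2, -2) = -4
  d2 = min2(-2, -8) = -8
  d3 = min2(-4, -8) = -8
  d4 = sub(-8, -8) = 0
  d5 = min2(0, -8) = -8
  d6 = min2(0, -8) = -8

After the edit, cleaning proceeds:
  no node depends on s1 at all; the second demand re-runs nothing.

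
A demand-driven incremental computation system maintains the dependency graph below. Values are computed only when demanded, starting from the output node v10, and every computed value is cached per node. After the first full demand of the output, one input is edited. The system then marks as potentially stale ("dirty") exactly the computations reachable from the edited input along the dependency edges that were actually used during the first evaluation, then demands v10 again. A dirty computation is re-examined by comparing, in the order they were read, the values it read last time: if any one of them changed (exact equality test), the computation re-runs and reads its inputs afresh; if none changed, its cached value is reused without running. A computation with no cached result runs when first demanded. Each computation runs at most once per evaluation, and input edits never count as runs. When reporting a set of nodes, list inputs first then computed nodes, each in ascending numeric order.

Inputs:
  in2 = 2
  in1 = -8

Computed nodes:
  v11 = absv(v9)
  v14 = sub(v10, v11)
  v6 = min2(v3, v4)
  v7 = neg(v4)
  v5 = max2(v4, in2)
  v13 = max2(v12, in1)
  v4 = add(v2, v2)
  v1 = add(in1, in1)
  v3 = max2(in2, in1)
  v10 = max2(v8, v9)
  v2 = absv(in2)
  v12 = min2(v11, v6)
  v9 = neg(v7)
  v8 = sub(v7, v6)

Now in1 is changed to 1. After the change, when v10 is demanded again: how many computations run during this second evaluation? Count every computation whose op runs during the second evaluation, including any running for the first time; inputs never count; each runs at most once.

First evaluation (everything demanded from the output):
  v2 = absv(2) = 2
  v3 = max2(2, -8) = 2
  v4 = add(2, 2) = 4
  v6 = min2(2, 4) = 2
  v7 = neg(4) = -4
  v8 = sub(-4, 2) = -6
  v9 = neg(-4) = 4
  v10 = max2(-6, 4) = 4

Propagation after the edit:
  v3: runs — in1 -8->1; result 2 (same value as before).
  v6: checked — values it read are unchanged (v3 unchanged, v4 unchanged); reused cached 2 without running.
  v8: checked — values it read are unchanged (v7 unchanged, v6 unchanged); reused cached -6 without running.
  v10: checked — values it read are unchanged (v8 unchanged, v9 unchanged); reused cached 4 without running.

Key observation: the change is absorbed at v3 — it re-runs but produces the same value, and the output's value is unchanged.

Computations that run: v3 — 1 in total.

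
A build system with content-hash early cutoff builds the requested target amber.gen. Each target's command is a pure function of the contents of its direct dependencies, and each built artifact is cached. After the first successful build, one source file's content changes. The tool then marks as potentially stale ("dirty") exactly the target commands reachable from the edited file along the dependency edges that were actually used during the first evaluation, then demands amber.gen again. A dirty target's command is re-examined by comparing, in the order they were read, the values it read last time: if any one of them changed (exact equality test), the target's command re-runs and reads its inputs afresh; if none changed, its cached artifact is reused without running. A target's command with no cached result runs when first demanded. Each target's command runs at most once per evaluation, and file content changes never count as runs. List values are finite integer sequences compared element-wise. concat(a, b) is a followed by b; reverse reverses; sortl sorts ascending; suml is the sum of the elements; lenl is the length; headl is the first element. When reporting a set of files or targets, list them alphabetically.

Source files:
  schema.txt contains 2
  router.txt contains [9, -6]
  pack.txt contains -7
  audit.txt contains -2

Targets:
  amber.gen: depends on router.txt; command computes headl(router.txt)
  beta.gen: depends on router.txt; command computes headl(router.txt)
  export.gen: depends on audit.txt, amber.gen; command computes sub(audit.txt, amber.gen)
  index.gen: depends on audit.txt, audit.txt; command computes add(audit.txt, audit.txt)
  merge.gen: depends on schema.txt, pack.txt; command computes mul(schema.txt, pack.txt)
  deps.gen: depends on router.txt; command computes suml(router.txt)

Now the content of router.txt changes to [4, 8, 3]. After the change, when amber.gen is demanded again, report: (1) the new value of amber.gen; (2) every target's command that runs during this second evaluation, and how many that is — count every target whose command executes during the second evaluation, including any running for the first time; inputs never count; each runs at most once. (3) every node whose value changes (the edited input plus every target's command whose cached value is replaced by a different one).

First evaluation (everything demanded from the output):
  amber.gen = headl([9, -6]) = 9

Propagation after the edit:
  amber.gen: runs — router.txt [9, -6]->[4, 8, 3]; result 4.

New value of amber.gen: 4.
Target commands that run: amber.gen — 1 in total.
Values that change: amber.gen, router.txt.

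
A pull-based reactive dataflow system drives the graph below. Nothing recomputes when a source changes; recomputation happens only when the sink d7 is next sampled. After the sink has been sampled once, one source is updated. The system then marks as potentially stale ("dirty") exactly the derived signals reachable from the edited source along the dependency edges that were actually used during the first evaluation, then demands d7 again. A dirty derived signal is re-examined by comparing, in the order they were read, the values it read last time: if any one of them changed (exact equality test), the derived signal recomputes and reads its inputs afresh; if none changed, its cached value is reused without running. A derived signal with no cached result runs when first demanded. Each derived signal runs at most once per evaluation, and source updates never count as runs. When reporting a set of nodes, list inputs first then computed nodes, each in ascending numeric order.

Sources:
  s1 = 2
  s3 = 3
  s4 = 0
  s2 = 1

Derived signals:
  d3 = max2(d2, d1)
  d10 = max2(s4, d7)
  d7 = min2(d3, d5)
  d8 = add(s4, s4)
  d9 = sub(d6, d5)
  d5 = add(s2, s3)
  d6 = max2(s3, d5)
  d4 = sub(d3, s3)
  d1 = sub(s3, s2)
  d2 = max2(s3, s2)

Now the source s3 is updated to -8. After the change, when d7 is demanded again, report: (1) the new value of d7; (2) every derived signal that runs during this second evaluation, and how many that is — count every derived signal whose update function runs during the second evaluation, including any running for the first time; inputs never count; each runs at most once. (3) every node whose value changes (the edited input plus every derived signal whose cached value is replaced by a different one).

New value of d7: -7.
Derived signals that run: d1, d2, d3, d5, d7 — 5 in total.
Values that change: s3, d1, d2, d3, d5, d7.

First evaluation (everything demanded from the output):
  d1 = sub(3, 1) = 2
  d2 = max2(3, 1) = 3
  d3 = max2(3, 2) = 3
  d5 = add(1, 3) = 4
  d7 = min2(3, 4) = 3

Propagation after the edit:
  d1: runs — s3 3->-8; result -9.
  d2: runs — s3 3->-8; result 1.
  d3: runs — d2 3->1; d1 2->-9; result 1.
  d5: runs — s3 3->-8; result -7.
  d7: runs — d3 3->1; d5 4->-7; result -7.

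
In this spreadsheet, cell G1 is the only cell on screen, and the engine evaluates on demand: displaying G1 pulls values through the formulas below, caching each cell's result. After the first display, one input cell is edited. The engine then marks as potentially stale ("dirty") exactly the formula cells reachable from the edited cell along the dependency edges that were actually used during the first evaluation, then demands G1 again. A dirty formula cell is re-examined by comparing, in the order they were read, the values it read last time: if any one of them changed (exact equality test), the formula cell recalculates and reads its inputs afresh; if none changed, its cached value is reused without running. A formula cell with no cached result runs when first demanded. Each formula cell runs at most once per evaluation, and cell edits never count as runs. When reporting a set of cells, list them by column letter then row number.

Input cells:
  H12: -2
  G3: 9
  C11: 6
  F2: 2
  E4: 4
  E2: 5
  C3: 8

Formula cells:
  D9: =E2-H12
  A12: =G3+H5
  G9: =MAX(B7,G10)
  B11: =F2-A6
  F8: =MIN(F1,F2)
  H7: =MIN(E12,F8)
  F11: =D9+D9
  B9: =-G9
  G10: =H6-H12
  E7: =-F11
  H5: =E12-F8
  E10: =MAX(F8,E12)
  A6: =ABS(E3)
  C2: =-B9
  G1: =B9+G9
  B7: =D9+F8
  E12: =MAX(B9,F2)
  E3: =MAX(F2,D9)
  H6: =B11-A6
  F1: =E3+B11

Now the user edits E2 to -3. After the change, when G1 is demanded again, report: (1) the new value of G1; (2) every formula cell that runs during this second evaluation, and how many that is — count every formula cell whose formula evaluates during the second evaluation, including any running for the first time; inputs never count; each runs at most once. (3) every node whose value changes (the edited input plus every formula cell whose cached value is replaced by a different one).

Initial pass — values computed on the first demand:
  D9 = 5 - -2 = 7
  E3 = MAX(2, 7) = 7
  A6 = ABS(7) = 7
  B11 = 2 - 7 = -5
  F1 = 7 + -5 = 2
  F8 = MIN(2, 2) = 2
  B7 = 7 + 2 = 9
  H6 = -5 - 7 = -12
  G10 = -12 - -2 = -10
  G9 = MAX(9, -10) = 9
  B9 = -(9) = -9
  G1 = -9 + 9 = 0

Second demand — change propagation:
  D9: re-runs because E2 5->-3; new result -1.
  E3: re-runs because D9 7->-1; new result 2.
  A6: re-runs because E3 7->2; new result 2.
  B11: re-runs because A6 7->2; new result 0.
  F1: re-runs because E3 7->2; B11 -5->0; new result 2 (unchanged).
  F8: re-examined; everything it read last time is the same (F1 unchanged, F2 unchanged) — cache 2 kept, no run.
  B7: re-runs because D9 7->-1; new result 1.
  H6: re-runs because B11 -5->0; A6 7->2; new result -2.
  G10: re-runs because H6 -12->-2; new result 0.
  G9: re-runs because B7 9->1; G10 -10->0; new result 1.
  B9: re-runs because G9 9->1; new result -1.
  G1: re-runs because B9 -9->-1; G9 9->1; new result 0 (unchanged).

The important point: at F8 every value read last time is unchanged, so the dirty flag clears without a run.

G1 now evaluates to 0.
Run set: A6, B7, B9, B11, D9, E3, F1, G1, G9, G10, H6 (11 run).
Changed values: A6, B7, B9, B11, D9, E2, E3, G9, G10, H6.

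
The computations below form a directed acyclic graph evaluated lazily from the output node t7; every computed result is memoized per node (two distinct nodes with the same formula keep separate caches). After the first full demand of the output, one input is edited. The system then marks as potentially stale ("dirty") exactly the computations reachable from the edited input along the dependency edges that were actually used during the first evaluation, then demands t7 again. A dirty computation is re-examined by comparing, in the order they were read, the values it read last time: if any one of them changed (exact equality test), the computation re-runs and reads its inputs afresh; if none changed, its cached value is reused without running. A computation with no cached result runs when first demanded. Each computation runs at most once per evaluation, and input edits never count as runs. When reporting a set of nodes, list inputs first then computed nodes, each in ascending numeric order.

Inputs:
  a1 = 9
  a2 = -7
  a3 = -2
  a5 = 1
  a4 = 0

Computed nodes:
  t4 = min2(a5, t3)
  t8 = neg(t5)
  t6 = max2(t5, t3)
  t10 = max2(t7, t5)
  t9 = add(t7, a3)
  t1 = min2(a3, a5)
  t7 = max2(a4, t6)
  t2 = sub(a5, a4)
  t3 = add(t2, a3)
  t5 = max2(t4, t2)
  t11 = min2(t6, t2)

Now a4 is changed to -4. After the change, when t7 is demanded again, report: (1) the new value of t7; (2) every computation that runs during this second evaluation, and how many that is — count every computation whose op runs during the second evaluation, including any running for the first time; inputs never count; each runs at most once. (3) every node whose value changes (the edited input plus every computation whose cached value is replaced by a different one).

First demand of the output computes:
  t2 = sub(1, 0) = 1
  t3 = add(1, -2) = -1
  t4 = min2(1, -1) = -1
  t5 = max2(-1, 1) = 1
  t6 = max2(1, -1) = 1
  t7 = max2(0, 1) = 1

After the edit, cleaning proceeds:
  t2: a read changed (a4 0->-4) — executes, giving 5.
  t3: a read changed (t2 1->5) — executes, giving 3.
  t4: a read changed (t3 -1->3) — executes, giving 1.
  t5: a read changed (t4 -1->1; t2 1->5) — executes, giving 5.
  t6: a read changed (t5 1->5; t3 -1->3) — executes, giving 5.
  t7: a read changed (a4 0->-4; t6 1->5) — executes, giving 5.

Demanding t7 again yields 5.
6 computations run: t2, t3, t4, t5, t6, t7.
The nodes whose values change: a4, t2, t3, t4, t5, t6, t7.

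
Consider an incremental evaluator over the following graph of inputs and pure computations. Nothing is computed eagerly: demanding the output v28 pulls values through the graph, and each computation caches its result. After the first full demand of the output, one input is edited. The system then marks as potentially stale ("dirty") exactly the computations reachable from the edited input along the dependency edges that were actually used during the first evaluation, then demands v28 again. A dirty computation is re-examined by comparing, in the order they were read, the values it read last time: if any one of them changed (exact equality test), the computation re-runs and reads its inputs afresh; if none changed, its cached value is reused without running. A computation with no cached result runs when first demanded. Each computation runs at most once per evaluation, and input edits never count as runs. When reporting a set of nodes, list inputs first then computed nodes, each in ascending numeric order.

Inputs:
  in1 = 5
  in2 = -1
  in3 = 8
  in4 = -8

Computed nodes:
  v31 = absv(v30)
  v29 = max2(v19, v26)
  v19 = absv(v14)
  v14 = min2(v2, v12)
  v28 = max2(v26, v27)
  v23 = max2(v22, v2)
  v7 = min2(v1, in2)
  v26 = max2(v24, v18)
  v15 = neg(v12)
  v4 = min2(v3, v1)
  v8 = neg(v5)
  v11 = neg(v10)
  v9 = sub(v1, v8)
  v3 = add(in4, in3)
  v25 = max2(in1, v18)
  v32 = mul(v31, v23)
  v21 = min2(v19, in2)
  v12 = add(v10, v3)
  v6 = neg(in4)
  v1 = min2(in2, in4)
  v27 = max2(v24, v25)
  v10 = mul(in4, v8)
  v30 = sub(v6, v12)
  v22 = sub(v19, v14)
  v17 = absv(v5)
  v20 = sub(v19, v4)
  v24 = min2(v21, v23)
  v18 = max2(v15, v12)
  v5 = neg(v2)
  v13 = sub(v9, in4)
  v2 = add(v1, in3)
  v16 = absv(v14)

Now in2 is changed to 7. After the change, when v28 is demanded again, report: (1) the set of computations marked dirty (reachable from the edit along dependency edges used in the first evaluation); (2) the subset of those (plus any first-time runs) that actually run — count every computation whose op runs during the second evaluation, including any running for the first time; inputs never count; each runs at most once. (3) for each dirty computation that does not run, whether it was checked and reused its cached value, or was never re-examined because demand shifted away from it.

Dirty set: v1, v2, v5, v8, v10, v12, v14, v15, v18, v19, v21, v22, v23, v24, v25, v26, v27, v28.
Run set: v1, v21, v24, v26, v27 (5 run).
Re-examined without running (cache reused): v2, v5, v8, v10, v12, v14, v15, v18, v19, v22, v23, v25, v28.
The important point: at v2 every value read last time is unchanged, so the dirty flag clears without a run.

Initial pass — values computed on the first demand:
  v1 = min2(-1, -8) = -8
  v2 = add(-8, 8) = 0
  v3 = add(-8, 8) = 0
  v5 = neg(0) = 0
  v8 = neg(0) = 0
  v10 = mul(-8, 0) = 0
  v12 = add(0, 0) = 0
  v14 = min2(0, 0) = 0
  v15 = neg(0) = 0
  v18 = max2(0, 0) = 0
  v19 = absv(0) = 0
  v21 = min2(0, -1) = -1
  v22 = sub(0, 0) = 0
  v23 = max2(0, 0) = 0
  v24 = min2(-1, 0) = -1
  v25 = max2(5, 0) = 5
  v26 = max2(-1, 0) = 0
  v27 = max2(-1, 5) = 5
  v28 = max2(0, 5) = 5

Second demand — change propagation:
  v1: re-runs because in2 -1->7; new result -8 (unchanged).
  v2: re-examined; everything it read last time is the same (v1 unchanged, in3 unchanged) — cache 0 kept, no run.
  v5: re-examined; everything it read last time is the same (v2 unchanged) — cache 0 kept, no run.
  v8: re-examined; everything it read last time is the same (v5 unchanged) — cache 0 kept, no run.
  v10: re-examined; everything it read last time is the same (in4 unchanged, v8 unchanged) — cache 0 kept, no run.
  v12: re-examined; everything it read last time is the same (v10 unchanged, v3 unchanged) — cache 0 kept, no run.
  v14: re-examined; everything it read last time is the same (v2 unchanged, v12 unchanged) — cache 0 kept, no run.
  v15: re-examined; everything it read last time is the same (v12 unchanged) — cache 0 kept, no run.
  v18: re-examined; everything it read last time is the same (v15 unchanged, v12 unchanged) — cache 0 kept, no run.
  v19: re-examined; everything it read last time is the same (v14 unchanged) — cache 0 kept, no run.
  v21: re-runs because in2 -1->7; new result 0.
  v22: re-examined; everything it read last time is the same (v19 unchanged, v14 unchanged) — cache 0 kept, no run.
  v23: re-examined; everything it read last time is the same (v22 unchanged, v2 unchanged) — cache 0 kept, no run.
  v24: re-runs because v21 -1->0; new result 0.
  v25: re-examined; everything it read last time is the same (in1 unchanged, v18 unchanged) — cache 5 kept, no run.
  v26: re-runs because v24 -1->0; new result 0 (unchanged).
  v27: re-runs because v24 -1->0; new result 5 (unchanged).
  v28: re-examined; everything it read last time is the same (v26 unchanged, v27 unchanged) — cache 5 kept, no run.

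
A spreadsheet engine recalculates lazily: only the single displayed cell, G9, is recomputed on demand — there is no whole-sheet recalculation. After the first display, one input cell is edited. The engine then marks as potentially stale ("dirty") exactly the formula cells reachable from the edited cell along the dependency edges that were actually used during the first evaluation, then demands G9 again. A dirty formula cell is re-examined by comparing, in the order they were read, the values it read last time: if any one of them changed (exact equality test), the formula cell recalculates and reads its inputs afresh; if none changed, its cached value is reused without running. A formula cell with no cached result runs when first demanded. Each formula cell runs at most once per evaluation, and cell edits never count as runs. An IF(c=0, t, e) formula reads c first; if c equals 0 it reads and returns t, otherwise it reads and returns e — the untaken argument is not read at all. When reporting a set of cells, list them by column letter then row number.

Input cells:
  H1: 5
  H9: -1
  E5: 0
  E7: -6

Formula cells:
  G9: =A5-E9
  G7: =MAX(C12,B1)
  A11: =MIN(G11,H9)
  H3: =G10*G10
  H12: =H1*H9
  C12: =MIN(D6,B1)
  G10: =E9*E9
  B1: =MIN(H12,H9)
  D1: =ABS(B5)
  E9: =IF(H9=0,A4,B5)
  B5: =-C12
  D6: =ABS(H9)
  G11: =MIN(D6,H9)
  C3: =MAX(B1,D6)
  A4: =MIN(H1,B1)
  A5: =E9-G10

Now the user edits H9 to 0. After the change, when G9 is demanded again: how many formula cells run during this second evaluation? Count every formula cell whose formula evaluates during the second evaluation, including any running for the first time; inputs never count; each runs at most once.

Formula cells that run: A4, A5, B1, E9, G9, G10, H12 — 7 in total.
Key observation: a condition flipped, so demand moved to the other branch — B5, C12, D6 are never re-examined.

First evaluation (everything demanded from the output):
  D6 = ABS(-1) = 1
  H12 = 5 * -1 = -5
  B1 = MIN(-5, -1) = -5
  C12 = MIN(1, -5) = -5
  B5 = -(-5) = 5
  E9 = IF(H9=0: H9=-1 -> else branch B5) = 5
  G10 = 5 * 5 = 25
  A5 = 5 - 25 = -20
  G9 = -20 - 5 = -25

Propagation after the edit:
  D6: marked dirty but never re-examined — demand shifted away from it.
  H12: runs — H9 -1->0; result 0.
  B1: runs — H12 -5->0; H9 -1->0; result 0.
  A4: demanded for the first time — runs, produces 0.
  C12: marked dirty but never re-examined — demand shifted away from it.
  B5: marked dirty but never re-examined — demand shifted away from it.
  E9: runs — H9 -1->0; result 0.
  G10: runs — E9 5->0; E9 5->0; result 0.
  A5: runs — E9 5->0; G10 25->0; result 0.
  G9: runs — A5 -20->0; E9 5->0; result 0.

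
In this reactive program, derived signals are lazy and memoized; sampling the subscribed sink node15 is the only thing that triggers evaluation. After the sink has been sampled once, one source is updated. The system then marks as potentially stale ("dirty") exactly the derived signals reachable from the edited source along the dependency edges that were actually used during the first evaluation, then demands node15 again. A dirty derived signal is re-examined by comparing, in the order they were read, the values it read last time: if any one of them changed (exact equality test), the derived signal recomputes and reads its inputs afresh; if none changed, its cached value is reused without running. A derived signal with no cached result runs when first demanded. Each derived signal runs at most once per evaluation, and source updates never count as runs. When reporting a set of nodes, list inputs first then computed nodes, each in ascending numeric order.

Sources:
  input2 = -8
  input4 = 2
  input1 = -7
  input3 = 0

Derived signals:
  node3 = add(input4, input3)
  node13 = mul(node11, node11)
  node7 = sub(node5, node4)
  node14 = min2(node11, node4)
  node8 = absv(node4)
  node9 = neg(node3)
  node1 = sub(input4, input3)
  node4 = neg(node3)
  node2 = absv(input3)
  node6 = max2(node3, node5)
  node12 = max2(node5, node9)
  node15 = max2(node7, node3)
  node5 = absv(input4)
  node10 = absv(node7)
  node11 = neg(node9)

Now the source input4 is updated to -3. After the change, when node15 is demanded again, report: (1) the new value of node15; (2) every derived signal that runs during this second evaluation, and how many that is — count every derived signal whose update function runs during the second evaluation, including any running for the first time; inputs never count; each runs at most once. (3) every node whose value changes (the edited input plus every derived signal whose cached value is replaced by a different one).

Demanding node15 again yields 0.
5 derived signals run: node3, node4, node5, node7, node15.
The nodes whose values change: input4, node3, node4, node5, node7, node15.

First demand of the output computes:
  node3 = add(2, 0) = 2
  node4 = neg(2) = -2
  node5 = absv(2) = 2
  node7 = sub(2, -2) = 4
  node15 = max2(4, 2) = 4

After the edit, cleaning proceeds:
  node3: a read changed (input4 2->-3) — executes, giving -3.
  node4: a read changed (node3 2->-3) — executes, giving 3.
  node5: a read changed (input4 2->-3) — executes, giving 3.
  node7: a read changed (node5 2->3; node4 -2->3) — executes, giving 0.
  node15: a read changed (node7 4->0; node3 2->-3) — executes, giving 0.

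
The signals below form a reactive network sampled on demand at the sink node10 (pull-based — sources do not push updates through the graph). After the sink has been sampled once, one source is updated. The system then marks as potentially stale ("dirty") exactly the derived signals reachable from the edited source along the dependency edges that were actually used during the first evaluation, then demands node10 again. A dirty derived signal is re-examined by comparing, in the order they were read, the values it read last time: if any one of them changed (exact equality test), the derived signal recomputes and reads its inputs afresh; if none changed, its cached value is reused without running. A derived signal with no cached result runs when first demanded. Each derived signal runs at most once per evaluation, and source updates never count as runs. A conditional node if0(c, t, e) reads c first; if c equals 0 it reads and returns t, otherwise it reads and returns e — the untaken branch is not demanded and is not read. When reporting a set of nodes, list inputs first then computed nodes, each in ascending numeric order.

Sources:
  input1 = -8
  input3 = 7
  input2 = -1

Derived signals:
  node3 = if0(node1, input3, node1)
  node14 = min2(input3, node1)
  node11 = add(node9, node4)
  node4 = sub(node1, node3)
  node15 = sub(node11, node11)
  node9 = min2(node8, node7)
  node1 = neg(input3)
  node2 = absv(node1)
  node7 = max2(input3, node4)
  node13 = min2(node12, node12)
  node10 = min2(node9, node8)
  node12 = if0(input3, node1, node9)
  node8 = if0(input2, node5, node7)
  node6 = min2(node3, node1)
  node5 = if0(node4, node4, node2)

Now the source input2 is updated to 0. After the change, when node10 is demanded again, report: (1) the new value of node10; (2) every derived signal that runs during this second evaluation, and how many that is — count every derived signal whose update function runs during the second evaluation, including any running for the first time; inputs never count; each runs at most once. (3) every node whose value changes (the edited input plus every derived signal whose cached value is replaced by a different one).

Initial pass — values computed on the first demand:
  node1 = neg(7) = -7
  node3 = if0(node1=-7 -> else branch node1) = -7
  node4 = sub(-7, -7) = 0
  node7 = max2(7, 0) = 7
  node8 = if0(input2=-1 -> else branch node7) = 7
  node9 = min2(7, 7) = 7
  node10 = min2(7, 7) = 7

Second demand — change propagation:
  node5: newly demanded (no cache) — executes and yields 0.
  node8: re-runs because input2 -1->0; new result 0.
  node9: re-runs because node8 7->0; new result 0.
  node10: re-runs because node9 7->0; node8 7->0; new result 0.

The important point: the flipped condition pulls in fresh nodes; node5 runs for the first time.

node10 now evaluates to 0.
Run set: node5, node8, node9, node10 (4 run).
Changed values: input2, node8, node9, node10.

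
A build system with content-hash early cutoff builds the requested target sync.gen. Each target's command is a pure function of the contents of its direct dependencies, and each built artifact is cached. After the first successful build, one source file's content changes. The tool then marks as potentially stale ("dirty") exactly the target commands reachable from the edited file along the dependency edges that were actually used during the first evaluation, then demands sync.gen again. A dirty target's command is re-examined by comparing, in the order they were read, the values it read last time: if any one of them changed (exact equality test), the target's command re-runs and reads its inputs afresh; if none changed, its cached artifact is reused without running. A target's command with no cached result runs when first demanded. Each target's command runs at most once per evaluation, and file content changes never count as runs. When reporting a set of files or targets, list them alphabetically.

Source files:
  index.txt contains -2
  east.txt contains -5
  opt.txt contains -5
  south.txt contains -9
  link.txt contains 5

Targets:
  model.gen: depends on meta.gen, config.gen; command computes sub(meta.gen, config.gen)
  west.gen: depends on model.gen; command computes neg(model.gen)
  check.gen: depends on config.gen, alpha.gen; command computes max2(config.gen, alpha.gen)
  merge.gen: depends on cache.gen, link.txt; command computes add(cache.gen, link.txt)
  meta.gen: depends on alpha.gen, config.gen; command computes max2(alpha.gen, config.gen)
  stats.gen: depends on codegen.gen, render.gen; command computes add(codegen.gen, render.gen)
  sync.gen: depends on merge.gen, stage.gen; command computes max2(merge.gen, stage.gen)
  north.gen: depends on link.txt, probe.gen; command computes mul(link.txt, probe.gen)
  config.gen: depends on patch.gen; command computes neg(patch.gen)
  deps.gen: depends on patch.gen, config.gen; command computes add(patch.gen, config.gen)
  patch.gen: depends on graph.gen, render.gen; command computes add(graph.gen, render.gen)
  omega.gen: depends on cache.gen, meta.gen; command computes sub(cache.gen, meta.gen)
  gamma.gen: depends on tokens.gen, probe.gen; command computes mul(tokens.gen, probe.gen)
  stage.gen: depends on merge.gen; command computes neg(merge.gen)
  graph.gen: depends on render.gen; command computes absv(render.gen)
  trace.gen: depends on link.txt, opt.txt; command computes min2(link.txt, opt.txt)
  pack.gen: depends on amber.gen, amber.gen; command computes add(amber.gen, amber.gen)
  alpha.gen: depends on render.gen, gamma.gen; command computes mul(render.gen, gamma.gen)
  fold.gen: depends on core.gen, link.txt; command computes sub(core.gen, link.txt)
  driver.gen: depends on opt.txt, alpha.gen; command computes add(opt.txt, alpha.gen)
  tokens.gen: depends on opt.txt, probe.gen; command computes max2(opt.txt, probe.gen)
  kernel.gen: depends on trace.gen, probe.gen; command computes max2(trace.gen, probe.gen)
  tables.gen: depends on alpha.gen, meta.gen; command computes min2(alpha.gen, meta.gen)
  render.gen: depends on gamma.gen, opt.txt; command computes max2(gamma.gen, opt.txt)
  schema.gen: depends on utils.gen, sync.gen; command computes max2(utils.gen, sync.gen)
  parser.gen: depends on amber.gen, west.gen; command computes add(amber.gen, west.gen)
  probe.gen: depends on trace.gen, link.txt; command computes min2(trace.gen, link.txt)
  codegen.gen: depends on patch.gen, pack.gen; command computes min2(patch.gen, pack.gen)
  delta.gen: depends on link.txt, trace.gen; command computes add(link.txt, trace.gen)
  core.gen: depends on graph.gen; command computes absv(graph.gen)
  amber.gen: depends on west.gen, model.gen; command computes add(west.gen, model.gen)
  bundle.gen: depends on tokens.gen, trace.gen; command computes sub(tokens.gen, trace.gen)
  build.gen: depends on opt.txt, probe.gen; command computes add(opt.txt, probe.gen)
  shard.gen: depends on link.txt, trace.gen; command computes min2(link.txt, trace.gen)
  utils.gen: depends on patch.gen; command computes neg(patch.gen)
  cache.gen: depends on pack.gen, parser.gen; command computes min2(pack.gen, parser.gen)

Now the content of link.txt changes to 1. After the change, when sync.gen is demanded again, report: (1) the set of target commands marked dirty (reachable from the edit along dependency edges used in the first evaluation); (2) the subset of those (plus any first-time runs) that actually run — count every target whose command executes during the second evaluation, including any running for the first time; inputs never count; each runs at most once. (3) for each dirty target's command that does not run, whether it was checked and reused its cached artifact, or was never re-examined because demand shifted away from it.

Marked dirty: alpha.gen, amber.gen, cache.gen, config.gen, gamma.gen, graph.gen, merge.gen, meta.gen, model.gen, pack.gen, parser.gen, patch.gen, probe.gen, render.gen, stage.gen, sync.gen, tokens.gen, trace.gen, west.gen.
Target commands that run: merge.gen, probe.gen, stage.gen, sync.gen, trace.gen — 5 in total.
Checked but reused from cache: alpha.gen, amber.gen, cache.gen, config.gen, gamma.gen, graph.gen, meta.gen, model.gen, pack.gen, parser.gen, patch.gen, render.gen, tokens.gen, west.gen.
Key observation: the cutoff stops propagation at tokens.gen — its inputs' values are unchanged, so it reuses its cache.

First evaluation (everything demanded from the output):
  trace.gen = min2(5, -5) = -5
  probe.gen = min2(-5, 5) = -5
  tokens.gen = max2(-5, -5) = -5
  gamma.gen = mul(-5, -5) = 25
  render.gen = max2(25, -5) = 25
  alpha.gen = mul(25, 25) = 625
  graph.gen = absv(25) = 25
  patch.gen = add(25, 25) = 50
  config.gen = neg(50) = -50
  meta.gen = max2(625, -50) = 625
  model.gen = sub(625, -50) = 675
  west.gen = neg(675) = -675
  amber.gen = add(-675, 675) = 0
  pack.gen = add(0, 0) = 0
  parser.gen = add(0, -675) = -675
  cache.gen = min2(0, -675) = -675
  merge.gen = add(-675, 5) = -670
  stage.gen = neg(-670) = 670
  sync.gen = max2(-670, 670) = 670

Propagation after the edit:
  trace.gen: runs — link.txt 5->1; result -5 (same value as before).
  probe.gen: runs — link.txt 5->1; result -5 (same value as before).
  tokens.gen: checked — values it read are unchanged (opt.txt unchanged, probe.gen unchanged); reused cached -5 without running.
  gamma.gen: checked — values it read are unchanged (tokens.gen unchanged, probe.gen unchanged); reused cached 25 without running.
  render.gen: checked — values it read are unchanged (gamma.gen unchanged, opt.txt unchanged); reused cached 25 without running.
  alpha.gen: checked — values it read are unchanged (render.gen unchanged, gamma.gen unchanged); reused cached 625 without running.
  graph.gen: checked — values it read are unchanged (render.gen unchanged); reused cached 25 without running.
  patch.gen: checked — values it read are unchanged (graph.gen unchanged, render.gen unchanged); reused cached 50 without running.
  config.gen: checked — values it read are unchanged (patch.gen unchanged); reused cached -50 without running.
  meta.gen: checked — values it read are unchanged (alpha.gen unchanged, config.gen unchanged); reused cached 625 without running.
  model.gen: checked — values it read are unchanged (meta.gen unchanged, config.gen unchanged); reused cached 675 without running.
  west.gen: checked — values it read are unchanged (model.gen unchanged); reused cached -675 without running.
  amber.gen: checked — values it read are unchanged (west.gen unchanged, model.gen unchanged); reused cached 0 without running.
  pack.gen: checked — values it read are unchanged (amber.gen unchanged, amber.gen unchanged); reused cached 0 without running.
  parser.gen: checked — values it read are unchanged (amber.gen unchanged, west.gen unchanged); reused cached -675 without running.
  cache.gen: checked — values it read are unchanged (pack.gen unchanged, parser.gen unchanged); reused cached -675 without running.
  merge.gen: runs — link.txt 5->1; result -674.
  stage.gen: runs — merge.gen -670->-674; result 674.
  sync.gen: runs — merge.gen -670->-674; stage.gen 670->674; result 674.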